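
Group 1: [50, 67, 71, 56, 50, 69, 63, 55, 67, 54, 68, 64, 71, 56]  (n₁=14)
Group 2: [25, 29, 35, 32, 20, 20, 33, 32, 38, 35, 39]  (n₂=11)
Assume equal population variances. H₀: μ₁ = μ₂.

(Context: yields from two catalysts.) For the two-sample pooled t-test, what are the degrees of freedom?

df = n₁ + n₂ − 2 = 14 + 11 − 2 = 23

degrees of freedom = 23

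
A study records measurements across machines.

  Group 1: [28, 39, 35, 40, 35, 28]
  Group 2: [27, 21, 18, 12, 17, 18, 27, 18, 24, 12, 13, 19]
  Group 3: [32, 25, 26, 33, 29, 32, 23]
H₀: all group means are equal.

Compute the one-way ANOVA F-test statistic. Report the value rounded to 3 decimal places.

Group means [34.17, 18.83, 28.57], grand mean 25.240
SSB = Σnᵢ(x̄ᵢ−x̄)² = 1048.346; SSW = ΣΣ(x−x̄ᵢ)² = 526.214
MSB = 1048.346/2 = 524.1729; MSW = 526.214/22 = 23.9188
F = MSB/MSW = 21.9147
df = (2, 22)

test statistic = 21.915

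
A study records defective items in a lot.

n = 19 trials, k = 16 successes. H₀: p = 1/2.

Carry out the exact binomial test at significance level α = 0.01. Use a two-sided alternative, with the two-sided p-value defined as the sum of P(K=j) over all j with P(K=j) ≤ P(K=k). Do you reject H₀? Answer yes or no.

reject H₀: yes

Exact binomial: n=19, k=16, p₀=1/2=0.5000
P(X=j) = C(n,j)·p₀^j·(1−p₀)^(n−j); p = Σ P(X=j) over j with P(X=j) ≤ P(X=16)
p-value (two-sided) = 0.00443
At α=0.01: p < α → reject H₀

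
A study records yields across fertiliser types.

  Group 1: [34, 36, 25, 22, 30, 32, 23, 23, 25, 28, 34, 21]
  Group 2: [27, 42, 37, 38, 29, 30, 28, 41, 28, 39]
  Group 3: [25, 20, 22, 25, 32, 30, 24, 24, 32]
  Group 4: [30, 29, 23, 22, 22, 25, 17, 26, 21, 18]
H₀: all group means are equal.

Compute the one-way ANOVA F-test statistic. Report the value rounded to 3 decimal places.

Group means [27.75, 33.90, 26.00, 23.30], grand mean 27.780
SSB = Σnᵢ(x̄ᵢ−x̄)² = 603.774; SSW = ΣΣ(x−x̄ᵢ)² = 947.250
MSB = 603.774/3 = 201.2581; MSW = 947.250/37 = 25.6014
F = MSB/MSW = 7.8612
df = (3, 37)

test statistic = 7.861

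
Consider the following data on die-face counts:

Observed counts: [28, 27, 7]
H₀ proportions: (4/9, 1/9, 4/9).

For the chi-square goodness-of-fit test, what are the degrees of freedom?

degrees of freedom = 2

df = k − 1 = 3 − 1 = 2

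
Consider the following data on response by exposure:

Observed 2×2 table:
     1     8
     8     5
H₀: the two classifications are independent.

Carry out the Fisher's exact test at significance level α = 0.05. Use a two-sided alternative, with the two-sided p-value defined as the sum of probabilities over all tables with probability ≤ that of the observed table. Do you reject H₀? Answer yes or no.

reject H₀: yes

Margins: r₁=9, r₂=13, c₁=9, c₂=13, n=22
p_obs = C(9,1)·C(13,8)/C(22,9); sum pmf over tables with pmf ≤ p_obs
p-value (two-sided) = 0.03061
At α=0.05: p < α → reject H₀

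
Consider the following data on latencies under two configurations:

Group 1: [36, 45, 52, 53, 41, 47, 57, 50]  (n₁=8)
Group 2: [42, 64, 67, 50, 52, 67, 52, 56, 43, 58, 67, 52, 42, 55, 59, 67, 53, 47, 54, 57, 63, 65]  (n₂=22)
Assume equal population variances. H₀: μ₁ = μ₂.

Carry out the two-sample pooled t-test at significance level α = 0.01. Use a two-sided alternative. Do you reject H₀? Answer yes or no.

x̄₁=47.625, s₁=6.844, n₁=8
x̄₂=56.000, s₂=8.258, n₂=22
s_p² = [7·6.844² + 21·8.258²]/28 = 62.8527
SE = √(s_p²·(1/8+1/22)) = 3.2732
t = (47.625−56.000)/3.2732 = -2.5587
df = 28
p-value (two-sided) = 0.01620
At α=0.01: p ≥ α → fail to reject H₀

reject H₀: no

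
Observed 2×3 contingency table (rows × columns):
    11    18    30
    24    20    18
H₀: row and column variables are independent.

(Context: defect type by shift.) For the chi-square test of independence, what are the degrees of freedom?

df = (r−1)(c−1) = (2−1)·(3−1) = 2

degrees of freedom = 2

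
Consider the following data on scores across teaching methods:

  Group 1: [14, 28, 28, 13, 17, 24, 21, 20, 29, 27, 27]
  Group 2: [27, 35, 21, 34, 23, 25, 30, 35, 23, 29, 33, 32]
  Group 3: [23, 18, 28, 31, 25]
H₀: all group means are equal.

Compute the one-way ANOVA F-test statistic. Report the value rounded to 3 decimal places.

test statistic = 4.078

Group means [22.55, 28.92, 25.00], grand mean 25.714
SSB = Σnᵢ(x̄ᵢ−x̄)² = 236.070; SSW = ΣΣ(x−x̄ᵢ)² = 723.644
MSB = 236.070/2 = 118.0352; MSW = 723.644/25 = 28.9458
F = MSB/MSW = 4.0778
df = (2, 25)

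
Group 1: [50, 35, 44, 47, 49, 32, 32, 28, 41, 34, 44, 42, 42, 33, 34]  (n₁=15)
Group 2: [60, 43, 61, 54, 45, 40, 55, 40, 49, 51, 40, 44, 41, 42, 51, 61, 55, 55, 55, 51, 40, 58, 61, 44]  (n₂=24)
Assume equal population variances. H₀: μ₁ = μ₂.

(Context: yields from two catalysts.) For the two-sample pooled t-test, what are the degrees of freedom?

degrees of freedom = 37

df = n₁ + n₂ − 2 = 15 + 24 − 2 = 37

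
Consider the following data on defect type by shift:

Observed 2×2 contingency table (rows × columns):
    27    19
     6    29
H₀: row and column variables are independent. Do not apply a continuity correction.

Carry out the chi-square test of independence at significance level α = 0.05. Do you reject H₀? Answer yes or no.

Row totals [46, 35], col totals [33, 48], n=81
χ² = (27−18.74)²/18.74 + (19−27.26)²/27.26 + (6−14.26)²/14.26 + (29−20.74)²/20.74 = 14.2153
df = 1
p-value (upper-tail) = 0.00016
At α=0.05: p < α → reject H₀

reject H₀: yes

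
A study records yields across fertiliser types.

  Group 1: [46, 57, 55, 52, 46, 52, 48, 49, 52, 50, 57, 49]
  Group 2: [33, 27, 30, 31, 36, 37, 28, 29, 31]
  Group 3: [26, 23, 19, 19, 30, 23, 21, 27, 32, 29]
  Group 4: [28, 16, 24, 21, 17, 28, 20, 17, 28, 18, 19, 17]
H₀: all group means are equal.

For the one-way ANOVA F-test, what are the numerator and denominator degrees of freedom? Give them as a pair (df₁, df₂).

degrees of freedom = [3, 39]

k = 4 groups, N = 43 total
df = (k−1, N−k) = (4−1, 43−4) = (3, 39)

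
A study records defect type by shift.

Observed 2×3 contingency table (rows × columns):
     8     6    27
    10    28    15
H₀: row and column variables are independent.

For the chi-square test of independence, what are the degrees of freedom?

degrees of freedom = 2

df = (r−1)(c−1) = (2−1)·(3−1) = 2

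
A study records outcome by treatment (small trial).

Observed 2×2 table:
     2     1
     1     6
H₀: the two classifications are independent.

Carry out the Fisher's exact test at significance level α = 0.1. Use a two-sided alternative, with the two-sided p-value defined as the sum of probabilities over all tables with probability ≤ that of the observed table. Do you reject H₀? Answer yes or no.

reject H₀: no

Margins: r₁=3, r₂=7, c₁=3, c₂=7, n=10
p_obs = C(3,2)·C(7,1)/C(10,3); sum pmf over tables with pmf ≤ p_obs
p-value (two-sided) = 0.18333
At α=0.1: p ≥ α → fail to reject H₀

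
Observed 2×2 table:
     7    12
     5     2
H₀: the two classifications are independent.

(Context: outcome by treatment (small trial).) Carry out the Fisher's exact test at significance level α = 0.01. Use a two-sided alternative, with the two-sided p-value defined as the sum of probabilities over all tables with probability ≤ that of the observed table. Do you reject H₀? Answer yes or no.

Margins: r₁=19, r₂=7, c₁=12, c₂=14, n=26
p_obs = C(19,7)·C(7,5)/C(26,12); sum pmf over tables with pmf ≤ p_obs
p-value (two-sided) = 0.19043
At α=0.01: p ≥ α → fail to reject H₀

reject H₀: no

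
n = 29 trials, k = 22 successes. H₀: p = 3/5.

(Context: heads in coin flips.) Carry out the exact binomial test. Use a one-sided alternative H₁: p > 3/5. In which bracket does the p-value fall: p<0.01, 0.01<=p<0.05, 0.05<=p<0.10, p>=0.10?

Exact binomial: n=29, k=22, p₀=3/5=0.6000
P(X≥22) from Σ C(n,i)·p₀^i·(1−p₀)^(n−i)
p-value (one-sided, H₁ greater) = 0.05699
→ bracket: 0.05<=p<0.10

p-value bracket: 0.05<=p<0.10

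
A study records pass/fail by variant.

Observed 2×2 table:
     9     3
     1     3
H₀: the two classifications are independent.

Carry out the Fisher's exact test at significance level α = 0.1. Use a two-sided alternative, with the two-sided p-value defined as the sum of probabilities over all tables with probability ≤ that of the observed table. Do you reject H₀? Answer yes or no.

reject H₀: no

Margins: r₁=12, r₂=4, c₁=10, c₂=6, n=16
p_obs = C(12,9)·C(4,1)/C(16,10); sum pmf over tables with pmf ≤ p_obs
p-value (two-sided) = 0.11813
At α=0.1: p ≥ α → fail to reject H₀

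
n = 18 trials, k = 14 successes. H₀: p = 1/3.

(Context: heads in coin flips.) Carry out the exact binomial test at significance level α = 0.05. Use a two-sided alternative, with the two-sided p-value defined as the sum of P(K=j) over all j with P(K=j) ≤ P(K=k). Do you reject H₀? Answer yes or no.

reject H₀: yes

Exact binomial: n=18, k=14, p₀=1/3=0.3333
P(X=j) = C(n,j)·p₀^j·(1−p₀)^(n−j); p = Σ P(X=j) over j with P(X=j) ≤ P(X=14)
p-value (two-sided) = 0.00014
At α=0.05: p < α → reject H₀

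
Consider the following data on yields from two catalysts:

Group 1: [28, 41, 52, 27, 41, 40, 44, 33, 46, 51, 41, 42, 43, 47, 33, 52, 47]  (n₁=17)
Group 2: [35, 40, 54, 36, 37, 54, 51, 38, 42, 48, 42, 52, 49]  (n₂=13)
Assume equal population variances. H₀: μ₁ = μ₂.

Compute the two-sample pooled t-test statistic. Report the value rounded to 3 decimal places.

test statistic = -1.028

x̄₁=41.647, s₁=7.664, n₁=17
x̄₂=44.462, s₂=7.102, n₂=13
s_p² = [16·7.664² + 12·7.102²]/28 = 55.1826
SE = √(s_p²·(1/17+1/13)) = 2.7369
t = (41.647−44.462)/2.7369 = -1.0283
df = 28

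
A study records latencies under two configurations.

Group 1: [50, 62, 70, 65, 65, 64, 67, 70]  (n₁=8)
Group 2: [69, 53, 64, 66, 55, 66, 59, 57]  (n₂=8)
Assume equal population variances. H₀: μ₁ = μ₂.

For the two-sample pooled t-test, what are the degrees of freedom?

degrees of freedom = 14

df = n₁ + n₂ − 2 = 8 + 8 − 2 = 14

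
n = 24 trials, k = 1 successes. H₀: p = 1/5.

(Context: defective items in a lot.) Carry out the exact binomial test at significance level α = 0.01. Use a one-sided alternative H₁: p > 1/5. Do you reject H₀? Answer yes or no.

Exact binomial: n=24, k=1, p₀=1/5=0.2000
P(X≥1) from Σ C(n,i)·p₀^i·(1−p₀)^(n−i)
p-value (one-sided, H₁ greater) = 0.99528
At α=0.01: p ≥ α → fail to reject H₀

reject H₀: no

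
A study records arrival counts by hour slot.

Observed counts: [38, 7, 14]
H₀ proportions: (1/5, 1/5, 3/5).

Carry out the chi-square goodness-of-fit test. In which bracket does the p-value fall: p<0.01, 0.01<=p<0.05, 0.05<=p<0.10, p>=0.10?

p-value bracket: p<0.01

n = 59; E_i = n·p_i = [11.80, 11.80, 35.40]
χ² = (38−11.80)²/11.80 + (7−11.80)²/11.80 + (14−35.40)²/35.40 = 73.0621
df = 2
p-value (upper-tail) = 0.00000
→ bracket: p<0.01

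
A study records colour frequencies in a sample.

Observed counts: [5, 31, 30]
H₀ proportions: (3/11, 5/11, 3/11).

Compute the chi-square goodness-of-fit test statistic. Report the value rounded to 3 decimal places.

n = 66; E_i = n·p_i = [18.00, 30.00, 18.00]
χ² = (5−18.00)²/18.00 + (31−30.00)²/30.00 + (30−18.00)²/18.00 = 17.4222
df = 2

test statistic = 17.422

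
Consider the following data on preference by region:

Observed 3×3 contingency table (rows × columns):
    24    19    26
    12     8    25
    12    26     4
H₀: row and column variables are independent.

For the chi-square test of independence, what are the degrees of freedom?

degrees of freedom = 4

df = (r−1)(c−1) = (3−1)·(3−1) = 4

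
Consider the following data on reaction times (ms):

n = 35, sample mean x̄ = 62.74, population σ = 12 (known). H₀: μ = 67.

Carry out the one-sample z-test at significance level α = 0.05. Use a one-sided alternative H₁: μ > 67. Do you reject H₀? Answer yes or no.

SE = σ/√n = 12/√35 = 2.0284
z = (x̄−μ₀)/SE = (62.74−67)/2.0284 = -2.1002
p-value (one-sided, H₁ greater) = 0.98214
At α=0.05: p ≥ α → fail to reject H₀

reject H₀: no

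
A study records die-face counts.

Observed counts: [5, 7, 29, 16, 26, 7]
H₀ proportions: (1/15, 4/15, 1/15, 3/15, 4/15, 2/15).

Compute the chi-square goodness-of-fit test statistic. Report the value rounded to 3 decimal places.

test statistic = 102.847

n = 90; E_i = n·p_i = [6.00, 24.00, 6.00, 18.00, 24.00, 12.00]
χ² = (5−6.00)²/6.00 + (7−24.00)²/24.00 + (29−6.00)²/6.00 + (16−18.00)²/18.00 + (26−24.00)²/24.00 + (7−12.00)²/12.00 = 102.8472
df = 5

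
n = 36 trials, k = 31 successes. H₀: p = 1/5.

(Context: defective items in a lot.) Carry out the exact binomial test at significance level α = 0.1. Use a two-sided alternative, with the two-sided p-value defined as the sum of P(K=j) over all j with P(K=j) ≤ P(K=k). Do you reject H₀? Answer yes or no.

reject H₀: yes

Exact binomial: n=36, k=31, p₀=1/5=0.2000
P(X=j) = C(n,j)·p₀^j·(1−p₀)^(n−j); p = Σ P(X=j) over j with P(X=j) ≤ P(X=31)
p-value (two-sided) = 0.00000
At α=0.1: p < α → reject H₀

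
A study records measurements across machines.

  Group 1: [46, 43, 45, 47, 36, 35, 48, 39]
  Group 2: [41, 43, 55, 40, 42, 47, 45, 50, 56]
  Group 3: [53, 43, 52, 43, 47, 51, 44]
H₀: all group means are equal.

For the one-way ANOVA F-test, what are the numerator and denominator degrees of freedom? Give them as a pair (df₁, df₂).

degrees of freedom = [2, 21]

k = 3 groups, N = 24 total
df = (k−1, N−k) = (3−1, 24−3) = (2, 21)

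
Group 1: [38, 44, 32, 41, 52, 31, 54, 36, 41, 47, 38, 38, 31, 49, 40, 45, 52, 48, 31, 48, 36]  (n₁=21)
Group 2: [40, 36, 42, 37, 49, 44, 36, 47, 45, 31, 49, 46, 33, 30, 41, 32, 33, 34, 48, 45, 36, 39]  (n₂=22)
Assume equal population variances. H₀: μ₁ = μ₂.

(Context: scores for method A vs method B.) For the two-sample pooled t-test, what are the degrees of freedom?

df = n₁ + n₂ − 2 = 21 + 22 − 2 = 41

degrees of freedom = 41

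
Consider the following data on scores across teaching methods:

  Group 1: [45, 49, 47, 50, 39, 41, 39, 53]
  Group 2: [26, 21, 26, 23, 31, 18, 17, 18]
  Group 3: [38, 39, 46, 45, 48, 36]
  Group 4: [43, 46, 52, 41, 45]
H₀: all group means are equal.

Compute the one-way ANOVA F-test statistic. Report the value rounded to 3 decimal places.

Group means [45.38, 22.50, 42.00, 45.40], grand mean 37.852
SSB = Σnᵢ(x̄ᵢ−x̄)² = 2726.332; SSW = ΣΣ(x−x̄ᵢ)² = 557.075
MSB = 2726.332/3 = 908.7775; MSW = 557.075/23 = 24.2207
F = MSB/MSW = 37.5208
df = (3, 23)

test statistic = 37.521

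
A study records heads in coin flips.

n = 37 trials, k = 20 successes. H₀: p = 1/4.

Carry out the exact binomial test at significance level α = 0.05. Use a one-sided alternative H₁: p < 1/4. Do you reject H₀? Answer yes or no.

reject H₀: no

Exact binomial: n=37, k=20, p₀=1/4=0.2500
P(X≤20) from Σ C(n,i)·p₀^i·(1−p₀)^(n−i)
p-value (one-sided, H₁ less) = 0.99996
At α=0.05: p ≥ α → fail to reject H₀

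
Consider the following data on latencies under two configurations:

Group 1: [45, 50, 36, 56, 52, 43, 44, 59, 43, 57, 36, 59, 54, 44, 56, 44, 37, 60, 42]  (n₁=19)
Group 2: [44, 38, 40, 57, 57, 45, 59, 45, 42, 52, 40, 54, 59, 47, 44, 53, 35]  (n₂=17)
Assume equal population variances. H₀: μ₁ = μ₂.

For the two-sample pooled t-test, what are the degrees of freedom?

df = n₁ + n₂ − 2 = 19 + 17 − 2 = 34

degrees of freedom = 34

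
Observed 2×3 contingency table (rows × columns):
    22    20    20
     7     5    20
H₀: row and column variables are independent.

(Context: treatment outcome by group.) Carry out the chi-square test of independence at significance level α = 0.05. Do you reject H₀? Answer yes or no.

Row totals [62, 32], col totals [29, 25, 40], n=94
χ² = (22−19.13)²/19.13 + (20−16.49)²/16.49 + (20−26.38)²/26.38 + (7−9.87)²/9.87 + (5−8.51)²/8.51 + (20−13.62)²/13.62 = 7.9989
df = 2
p-value (upper-tail) = 0.01833
At α=0.05: p < α → reject H₀

reject H₀: yes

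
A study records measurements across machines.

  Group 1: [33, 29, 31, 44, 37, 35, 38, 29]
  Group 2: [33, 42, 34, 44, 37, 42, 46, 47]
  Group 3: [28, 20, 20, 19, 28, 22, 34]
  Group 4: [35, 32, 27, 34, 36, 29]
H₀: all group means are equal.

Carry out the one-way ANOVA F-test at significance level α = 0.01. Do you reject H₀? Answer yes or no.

Group means [34.50, 40.62, 24.43, 32.17], grand mean 33.276
SSB = Σnᵢ(x̄ᵢ−x̄)² = 999.370; SSW = ΣΣ(x−x̄ᵢ)² = 638.423
MSB = 999.370/3 = 333.1235; MSW = 638.423/25 = 25.5369
F = MSB/MSW = 13.0448
df = (3, 25)
p-value (upper-tail) = 0.00003
At α=0.01: p < α → reject H₀

reject H₀: yes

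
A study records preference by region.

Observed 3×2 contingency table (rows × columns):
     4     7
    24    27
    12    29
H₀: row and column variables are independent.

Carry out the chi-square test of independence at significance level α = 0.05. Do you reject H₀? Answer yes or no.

reject H₀: no

Row totals [11, 51, 41], col totals [40, 63], n=103
χ² = (4−4.27)²/4.27 + (7−6.73)²/6.73 + (24−19.81)²/19.81 + (27−31.19)²/31.19 + (12−15.92)²/15.92 + (29−25.08)²/25.08 = 3.0601
df = 2
p-value (upper-tail) = 0.21653
At α=0.05: p ≥ α → fail to reject H₀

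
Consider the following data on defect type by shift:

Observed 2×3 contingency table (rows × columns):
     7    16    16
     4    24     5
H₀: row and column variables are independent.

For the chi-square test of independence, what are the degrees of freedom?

degrees of freedom = 2

df = (r−1)(c−1) = (2−1)·(3−1) = 2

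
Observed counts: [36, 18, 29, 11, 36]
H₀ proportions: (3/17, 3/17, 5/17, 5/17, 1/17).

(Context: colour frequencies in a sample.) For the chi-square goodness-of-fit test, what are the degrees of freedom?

degrees of freedom = 4

df = k − 1 = 5 − 1 = 4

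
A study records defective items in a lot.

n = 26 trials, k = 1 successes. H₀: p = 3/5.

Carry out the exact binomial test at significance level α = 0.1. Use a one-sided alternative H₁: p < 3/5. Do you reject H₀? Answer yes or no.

Exact binomial: n=26, k=1, p₀=3/5=0.6000
P(X≤1) from Σ C(n,i)·p₀^i·(1−p₀)^(n−i)
p-value (one-sided, H₁ less) = 0.00000
At α=0.1: p < α → reject H₀

reject H₀: yes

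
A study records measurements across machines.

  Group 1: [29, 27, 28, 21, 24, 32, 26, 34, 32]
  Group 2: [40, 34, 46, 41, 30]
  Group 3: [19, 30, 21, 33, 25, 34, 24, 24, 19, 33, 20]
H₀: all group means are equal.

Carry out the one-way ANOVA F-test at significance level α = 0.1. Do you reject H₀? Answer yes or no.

reject H₀: yes

Group means [28.11, 38.20, 25.64], grand mean 29.040
SSB = Σnᵢ(x̄ᵢ−x̄)² = 554.726; SSW = ΣΣ(x−x̄ᵢ)² = 640.234
MSB = 554.726/2 = 277.3628; MSW = 640.234/22 = 29.1016
F = MSB/MSW = 9.5309
df = (2, 22)
p-value (upper-tail) = 0.00104
At α=0.1: p < α → reject H₀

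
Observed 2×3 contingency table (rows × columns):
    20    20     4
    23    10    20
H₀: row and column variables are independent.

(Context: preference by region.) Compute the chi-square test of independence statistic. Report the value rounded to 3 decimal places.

test statistic = 13.490

Row totals [44, 53], col totals [43, 30, 24], n=97
χ² = (20−19.51)²/19.51 + (20−13.61)²/13.61 + (4−10.89)²/10.89 + (23−23.49)²/23.49 + (10−16.39)²/16.39 + (20−13.11)²/13.11 = 13.4904
df = 2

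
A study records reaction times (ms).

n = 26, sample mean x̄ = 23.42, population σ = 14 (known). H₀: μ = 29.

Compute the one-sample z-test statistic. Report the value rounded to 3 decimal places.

SE = σ/√n = 14/√26 = 2.7456
z = (x̄−μ₀)/SE = (23.42−29)/2.7456 = -2.0323

test statistic = -2.032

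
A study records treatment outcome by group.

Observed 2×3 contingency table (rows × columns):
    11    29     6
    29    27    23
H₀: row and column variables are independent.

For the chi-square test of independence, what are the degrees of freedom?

df = (r−1)(c−1) = (2−1)·(3−1) = 2

degrees of freedom = 2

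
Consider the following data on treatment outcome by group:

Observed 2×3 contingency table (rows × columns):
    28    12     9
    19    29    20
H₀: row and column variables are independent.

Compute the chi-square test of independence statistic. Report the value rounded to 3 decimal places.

Row totals [49, 68], col totals [47, 41, 29], n=117
χ² = (28−19.68)²/19.68 + (12−17.17)²/17.17 + (9−12.15)²/12.15 + (19−27.32)²/27.32 + (29−23.83)²/23.83 + (20−16.85)²/16.85 = 10.1262
df = 2

test statistic = 10.126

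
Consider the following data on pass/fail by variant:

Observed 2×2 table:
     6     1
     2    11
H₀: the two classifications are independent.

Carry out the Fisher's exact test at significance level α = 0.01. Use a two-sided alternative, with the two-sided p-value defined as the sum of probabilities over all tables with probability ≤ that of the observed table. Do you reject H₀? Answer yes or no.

reject H₀: yes

Margins: r₁=7, r₂=13, c₁=8, c₂=12, n=20
p_obs = C(7,6)·C(13,2)/C(20,8); sum pmf over tables with pmf ≤ p_obs
p-value (two-sided) = 0.00444
At α=0.01: p < α → reject H₀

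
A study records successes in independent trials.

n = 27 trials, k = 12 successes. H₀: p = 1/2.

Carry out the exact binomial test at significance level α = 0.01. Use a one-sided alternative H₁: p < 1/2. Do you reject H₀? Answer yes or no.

reject H₀: no

Exact binomial: n=27, k=12, p₀=1/2=0.5000
P(X≤12) from Σ C(n,i)·p₀^i·(1−p₀)^(n−i)
p-value (one-sided, H₁ less) = 0.35055
At α=0.01: p ≥ α → fail to reject H₀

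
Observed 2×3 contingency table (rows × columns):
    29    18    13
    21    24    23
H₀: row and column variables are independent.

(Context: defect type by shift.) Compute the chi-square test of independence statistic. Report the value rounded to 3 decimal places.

test statistic = 4.432

Row totals [60, 68], col totals [50, 42, 36], n=128
χ² = (29−23.44)²/23.44 + (18−19.69)²/19.69 + (13−16.88)²/16.88 + (21−26.56)²/26.56 + (24−22.31)²/22.31 + (23−19.12)²/19.12 = 4.4322
df = 2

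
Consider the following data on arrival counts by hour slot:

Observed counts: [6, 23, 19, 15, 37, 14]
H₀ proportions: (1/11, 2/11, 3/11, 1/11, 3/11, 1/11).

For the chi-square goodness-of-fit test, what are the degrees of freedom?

df = k − 1 = 6 − 1 = 5

degrees of freedom = 5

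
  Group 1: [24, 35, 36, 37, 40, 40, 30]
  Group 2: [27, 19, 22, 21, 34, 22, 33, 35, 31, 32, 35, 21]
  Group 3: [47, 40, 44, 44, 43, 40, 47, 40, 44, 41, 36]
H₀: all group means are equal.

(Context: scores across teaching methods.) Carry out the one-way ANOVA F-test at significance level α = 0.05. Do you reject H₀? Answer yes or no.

Group means [34.57, 27.67, 42.36], grand mean 34.667
SSB = Σnᵢ(x̄ᵢ−x̄)² = 1239.740; SSW = ΣΣ(x−x̄ᵢ)² = 744.926
MSB = 1239.740/2 = 619.8701; MSW = 744.926/27 = 27.5899
F = MSB/MSW = 22.4673
df = (2, 27)
p-value (upper-tail) = 0.00000
At α=0.05: p < α → reject H₀

reject H₀: yes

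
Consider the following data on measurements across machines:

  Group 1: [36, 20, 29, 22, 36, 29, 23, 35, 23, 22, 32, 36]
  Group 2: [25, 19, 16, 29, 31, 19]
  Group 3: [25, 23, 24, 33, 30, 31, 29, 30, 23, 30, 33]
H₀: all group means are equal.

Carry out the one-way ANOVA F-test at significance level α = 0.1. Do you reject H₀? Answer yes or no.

reject H₀: no

Group means [28.58, 23.17, 28.27], grand mean 27.345
SSB = Σnᵢ(x̄ᵢ−x̄)² = 132.620; SSW = ΣΣ(x−x̄ᵢ)² = 771.932
MSB = 132.620/2 = 66.3100; MSW = 771.932/26 = 29.6897
F = MSB/MSW = 2.2334
df = (2, 26)
p-value (upper-tail) = 0.12732
At α=0.1: p ≥ α → fail to reject H₀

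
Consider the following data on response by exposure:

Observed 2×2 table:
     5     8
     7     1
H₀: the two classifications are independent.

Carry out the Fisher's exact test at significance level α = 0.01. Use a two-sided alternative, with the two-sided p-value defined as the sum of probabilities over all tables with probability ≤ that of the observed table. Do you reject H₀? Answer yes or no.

reject H₀: no

Margins: r₁=13, r₂=8, c₁=12, c₂=9, n=21
p_obs = C(13,5)·C(8,7)/C(21,12); sum pmf over tables with pmf ≤ p_obs
p-value (two-sided) = 0.06687
At α=0.01: p ≥ α → fail to reject H₀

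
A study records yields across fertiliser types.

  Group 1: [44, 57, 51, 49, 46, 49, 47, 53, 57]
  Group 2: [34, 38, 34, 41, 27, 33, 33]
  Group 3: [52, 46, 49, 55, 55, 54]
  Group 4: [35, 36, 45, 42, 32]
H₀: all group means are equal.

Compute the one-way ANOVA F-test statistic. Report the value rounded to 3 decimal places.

test statistic = 25.789

Group means [50.33, 34.29, 51.83, 38.00], grand mean 44.222
SSB = Σnᵢ(x̄ᵢ−x̄)² = 1568.405; SSW = ΣΣ(x−x̄ᵢ)² = 466.262
MSB = 1568.405/3 = 522.8016; MSW = 466.262/23 = 20.2723
F = MSB/MSW = 25.7890
df = (3, 23)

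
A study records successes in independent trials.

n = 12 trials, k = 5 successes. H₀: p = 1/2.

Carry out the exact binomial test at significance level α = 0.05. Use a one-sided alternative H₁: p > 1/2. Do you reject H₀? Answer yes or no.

Exact binomial: n=12, k=5, p₀=1/2=0.5000
P(X≥5) from Σ C(n,i)·p₀^i·(1−p₀)^(n−i)
p-value (one-sided, H₁ greater) = 0.80615
At α=0.05: p ≥ α → fail to reject H₀

reject H₀: no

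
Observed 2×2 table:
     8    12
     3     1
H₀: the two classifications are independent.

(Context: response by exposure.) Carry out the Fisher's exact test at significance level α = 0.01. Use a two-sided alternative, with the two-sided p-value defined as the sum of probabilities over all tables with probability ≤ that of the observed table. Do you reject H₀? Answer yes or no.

reject H₀: no

Margins: r₁=20, r₂=4, c₁=11, c₂=13, n=24
p_obs = C(20,8)·C(4,3)/C(24,11); sum pmf over tables with pmf ≤ p_obs
p-value (two-sided) = 0.30021
At α=0.01: p ≥ α → fail to reject H₀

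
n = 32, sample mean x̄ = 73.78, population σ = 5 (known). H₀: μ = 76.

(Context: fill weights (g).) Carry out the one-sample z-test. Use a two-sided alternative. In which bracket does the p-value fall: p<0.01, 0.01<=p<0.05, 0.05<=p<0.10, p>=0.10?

p-value bracket: 0.01<=p<0.05

SE = σ/√n = 5/√32 = 0.8839
z = (x̄−μ₀)/SE = (73.78−76)/0.8839 = -2.5116
p-value (two-sided) = 0.01202
→ bracket: 0.01<=p<0.05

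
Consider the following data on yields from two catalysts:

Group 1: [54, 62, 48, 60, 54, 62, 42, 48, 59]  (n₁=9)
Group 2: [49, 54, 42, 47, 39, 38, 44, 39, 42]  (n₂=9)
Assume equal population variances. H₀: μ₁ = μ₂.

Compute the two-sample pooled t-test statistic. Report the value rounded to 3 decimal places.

x̄₁=54.333, s₁=7.106, n₁=9
x̄₂=43.778, s₂=5.333, n₂=9
s_p² = [8·7.106² + 8·5.333²]/16 = 39.4722
SE = √(s_p²·(1/9+1/9)) = 2.9617
t = (54.333−43.778)/2.9617 = 3.5640
df = 16

test statistic = 3.564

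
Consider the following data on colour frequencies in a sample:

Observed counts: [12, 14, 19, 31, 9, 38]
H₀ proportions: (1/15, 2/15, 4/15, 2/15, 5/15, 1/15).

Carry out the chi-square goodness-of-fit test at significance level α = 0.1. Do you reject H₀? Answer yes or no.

reject H₀: yes

n = 123; E_i = n·p_i = [8.20, 16.40, 32.80, 16.40, 41.00, 8.20]
χ² = (12−8.20)²/8.20 + (14−16.40)²/16.40 + (19−32.80)²/32.80 + (31−16.40)²/16.40 + (9−41.00)²/41.00 + (38−8.20)²/8.20 = 154.1890
df = 5
p-value (upper-tail) = 0.00000
At α=0.1: p < α → reject H₀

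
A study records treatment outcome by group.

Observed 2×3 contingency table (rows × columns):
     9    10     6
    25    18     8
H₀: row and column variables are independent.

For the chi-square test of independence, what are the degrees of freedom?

degrees of freedom = 2

df = (r−1)(c−1) = (2−1)·(3−1) = 2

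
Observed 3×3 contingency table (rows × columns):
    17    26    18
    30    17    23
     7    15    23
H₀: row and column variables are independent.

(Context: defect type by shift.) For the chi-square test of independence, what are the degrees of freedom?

degrees of freedom = 4

df = (r−1)(c−1) = (3−1)·(3−1) = 4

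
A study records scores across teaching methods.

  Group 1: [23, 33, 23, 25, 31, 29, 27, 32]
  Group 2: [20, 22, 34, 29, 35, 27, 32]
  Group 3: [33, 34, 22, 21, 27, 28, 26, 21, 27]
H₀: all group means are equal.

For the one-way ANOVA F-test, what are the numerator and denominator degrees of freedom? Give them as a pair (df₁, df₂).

k = 3 groups, N = 24 total
df = (k−1, N−k) = (3−1, 24−3) = (2, 21)

degrees of freedom = [2, 21]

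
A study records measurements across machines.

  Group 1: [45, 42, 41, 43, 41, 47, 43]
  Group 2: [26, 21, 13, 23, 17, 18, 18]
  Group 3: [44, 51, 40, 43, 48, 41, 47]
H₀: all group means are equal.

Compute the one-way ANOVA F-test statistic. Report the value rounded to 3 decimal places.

test statistic = 109.028

Group means [43.14, 19.43, 44.86], grand mean 35.810
SSB = Σnᵢ(x̄ᵢ−x̄)² = 2827.810; SSW = ΣΣ(x−x̄ᵢ)² = 233.429
MSB = 2827.810/2 = 1413.9048; MSW = 233.429/18 = 12.9683
F = MSB/MSW = 109.0282
df = (2, 18)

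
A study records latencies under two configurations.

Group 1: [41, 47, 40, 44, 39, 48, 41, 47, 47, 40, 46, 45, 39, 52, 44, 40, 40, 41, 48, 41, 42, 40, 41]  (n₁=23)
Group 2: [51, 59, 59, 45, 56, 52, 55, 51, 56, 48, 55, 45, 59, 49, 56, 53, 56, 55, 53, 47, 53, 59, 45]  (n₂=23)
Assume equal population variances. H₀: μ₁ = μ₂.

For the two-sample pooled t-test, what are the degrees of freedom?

degrees of freedom = 44

df = n₁ + n₂ − 2 = 23 + 23 − 2 = 44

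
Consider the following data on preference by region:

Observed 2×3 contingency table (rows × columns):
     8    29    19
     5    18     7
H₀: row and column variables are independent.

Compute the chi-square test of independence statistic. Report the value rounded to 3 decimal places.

test statistic = 1.040

Row totals [56, 30], col totals [13, 47, 26], n=86
χ² = (8−8.47)²/8.47 + (29−30.60)²/30.60 + (19−16.93)²/16.93 + (5−4.53)²/4.53 + (18−16.40)²/16.40 + (7−9.07)²/9.07 = 1.0398
df = 2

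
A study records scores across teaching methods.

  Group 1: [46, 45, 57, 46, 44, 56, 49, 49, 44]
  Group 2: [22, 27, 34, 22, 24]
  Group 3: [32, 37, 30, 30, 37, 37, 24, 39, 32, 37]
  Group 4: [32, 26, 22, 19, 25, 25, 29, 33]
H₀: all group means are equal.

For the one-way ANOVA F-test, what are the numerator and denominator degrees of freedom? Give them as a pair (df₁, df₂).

degrees of freedom = [3, 28]

k = 4 groups, N = 32 total
df = (k−1, N−k) = (4−1, 32−4) = (3, 28)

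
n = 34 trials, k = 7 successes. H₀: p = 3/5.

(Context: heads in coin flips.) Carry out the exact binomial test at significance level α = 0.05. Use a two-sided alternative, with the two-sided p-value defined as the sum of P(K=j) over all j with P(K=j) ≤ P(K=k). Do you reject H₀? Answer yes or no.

reject H₀: yes

Exact binomial: n=34, k=7, p₀=3/5=0.6000
P(X=j) = C(n,j)·p₀^j·(1−p₀)^(n−j); p = Σ P(X=j) over j with P(X=j) ≤ P(X=7)
p-value (two-sided) = 0.00000
At α=0.05: p < α → reject H₀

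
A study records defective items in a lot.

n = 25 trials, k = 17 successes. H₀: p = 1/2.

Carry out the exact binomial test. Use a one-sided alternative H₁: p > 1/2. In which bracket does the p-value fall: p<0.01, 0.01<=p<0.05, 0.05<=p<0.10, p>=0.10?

p-value bracket: 0.05<=p<0.10

Exact binomial: n=25, k=17, p₀=1/2=0.5000
P(X≥17) from Σ C(n,i)·p₀^i·(1−p₀)^(n−i)
p-value (one-sided, H₁ greater) = 0.05388
→ bracket: 0.05<=p<0.10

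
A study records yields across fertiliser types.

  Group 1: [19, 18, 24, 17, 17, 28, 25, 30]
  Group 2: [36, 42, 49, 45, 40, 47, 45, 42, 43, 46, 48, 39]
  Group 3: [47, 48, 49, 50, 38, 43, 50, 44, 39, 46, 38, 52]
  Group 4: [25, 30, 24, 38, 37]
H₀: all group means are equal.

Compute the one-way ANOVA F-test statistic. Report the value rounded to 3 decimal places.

Group means [22.25, 43.50, 45.33, 30.80], grand mean 37.784
SSB = Σnᵢ(x̄ᵢ−x̄)² = 3250.304; SSW = ΣΣ(x−x̄ᵢ)² = 791.967
MSB = 3250.304/3 = 1083.4345; MSW = 791.967/33 = 23.9990
F = MSB/MSW = 45.1450
df = (3, 33)

test statistic = 45.145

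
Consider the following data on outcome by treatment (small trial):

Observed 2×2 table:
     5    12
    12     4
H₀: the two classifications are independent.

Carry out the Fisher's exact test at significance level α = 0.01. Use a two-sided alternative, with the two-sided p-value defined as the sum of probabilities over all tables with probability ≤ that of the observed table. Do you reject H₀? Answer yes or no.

Margins: r₁=17, r₂=16, c₁=17, c₂=16, n=33
p_obs = C(17,5)·C(16,12)/C(33,17); sum pmf over tables with pmf ≤ p_obs
p-value (two-sided) = 0.01492
At α=0.01: p ≥ α → fail to reject H₀

reject H₀: no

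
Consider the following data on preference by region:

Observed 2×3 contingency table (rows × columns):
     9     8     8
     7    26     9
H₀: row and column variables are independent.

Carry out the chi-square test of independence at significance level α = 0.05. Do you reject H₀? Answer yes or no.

Row totals [25, 42], col totals [16, 34, 17], n=67
χ² = (9−5.97)²/5.97 + (8−12.69)²/12.69 + (8−6.34)²/6.34 + (7−10.03)²/10.03 + (26−21.31)²/21.31 + (9−10.66)²/10.66 = 5.9050
df = 2
p-value (upper-tail) = 0.05221
At α=0.05: p ≥ α → fail to reject H₀

reject H₀: no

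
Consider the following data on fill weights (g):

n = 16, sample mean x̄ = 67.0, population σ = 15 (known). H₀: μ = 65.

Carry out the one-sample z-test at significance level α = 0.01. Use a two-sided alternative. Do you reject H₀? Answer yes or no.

SE = σ/√n = 15/√16 = 3.7500
z = (x̄−μ₀)/SE = (67.0−65)/3.7500 = 0.5333
p-value (two-sided) = 0.59380
At α=0.01: p ≥ α → fail to reject H₀

reject H₀: no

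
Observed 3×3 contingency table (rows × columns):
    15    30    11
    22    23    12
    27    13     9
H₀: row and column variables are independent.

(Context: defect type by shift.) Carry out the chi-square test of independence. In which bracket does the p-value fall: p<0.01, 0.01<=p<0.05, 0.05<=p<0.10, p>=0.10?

Row totals [56, 57, 49], col totals [64, 66, 32], n=162
χ² = (15−22.12)²/22.12 + (30−22.81)²/22.81 + (11−11.06)²/11.06 + (22−22.52)²/22.52 + (23−23.22)²/23.22 + (12−11.26)²/11.26 + (27−19.36)²/19.36 + (13−19.96)²/19.96 + (9−9.68)²/9.68 = 10.1128
df = 4
p-value (upper-tail) = 0.03857
→ bracket: 0.01<=p<0.05

p-value bracket: 0.01<=p<0.05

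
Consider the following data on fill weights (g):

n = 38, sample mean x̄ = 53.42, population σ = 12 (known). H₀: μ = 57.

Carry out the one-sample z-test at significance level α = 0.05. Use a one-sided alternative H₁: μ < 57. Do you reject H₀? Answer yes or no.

SE = σ/√n = 12/√38 = 1.9467
z = (x̄−μ₀)/SE = (53.42−57)/1.9467 = -1.8391
p-value (one-sided, H₁ less) = 0.03295
At α=0.05: p < α → reject H₀

reject H₀: yes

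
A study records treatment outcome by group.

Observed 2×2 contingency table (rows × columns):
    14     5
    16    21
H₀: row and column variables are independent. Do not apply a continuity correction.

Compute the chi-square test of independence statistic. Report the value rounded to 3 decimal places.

Row totals [19, 37], col totals [30, 26], n=56
χ² = (14−10.18)²/10.18 + (5−8.82)²/8.82 + (16−19.82)²/19.82 + (21−17.18)²/17.18 = 4.6770
df = 1

test statistic = 4.677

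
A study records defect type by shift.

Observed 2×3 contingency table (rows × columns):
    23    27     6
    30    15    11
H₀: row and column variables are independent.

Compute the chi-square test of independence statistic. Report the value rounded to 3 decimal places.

Row totals [56, 56], col totals [53, 42, 17], n=112
χ² = (23−26.50)²/26.50 + (27−21.00)²/21.00 + (6−8.50)²/8.50 + (30−26.50)²/26.50 + (15−21.00)²/21.00 + (11−8.50)²/8.50 = 5.8237
df = 2

test statistic = 5.824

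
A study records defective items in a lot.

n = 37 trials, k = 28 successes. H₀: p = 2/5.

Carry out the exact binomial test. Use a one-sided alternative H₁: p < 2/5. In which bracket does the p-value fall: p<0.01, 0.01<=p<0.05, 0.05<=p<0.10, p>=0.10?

Exact binomial: n=37, k=28, p₀=2/5=0.4000
P(X≤28) from Σ C(n,i)·p₀^i·(1−p₀)^(n−i)
p-value (one-sided, H₁ less) = 1.00000
→ bracket: p>=0.10

p-value bracket: p>=0.10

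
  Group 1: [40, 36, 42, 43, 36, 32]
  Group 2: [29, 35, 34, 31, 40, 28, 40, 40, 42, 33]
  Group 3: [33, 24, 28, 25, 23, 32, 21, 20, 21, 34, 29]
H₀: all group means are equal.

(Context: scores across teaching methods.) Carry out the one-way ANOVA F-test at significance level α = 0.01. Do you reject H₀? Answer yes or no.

reject H₀: yes

Group means [38.17, 35.20, 26.36], grand mean 32.259
SSB = Σnᵢ(x̄ᵢ−x̄)² = 678.206; SSW = ΣΣ(x−x̄ᵢ)² = 578.979
MSB = 678.206/2 = 339.1032; MSW = 578.979/24 = 24.1241
F = MSB/MSW = 14.0566
df = (2, 24)
p-value (upper-tail) = 0.00009
At α=0.01: p < α → reject H₀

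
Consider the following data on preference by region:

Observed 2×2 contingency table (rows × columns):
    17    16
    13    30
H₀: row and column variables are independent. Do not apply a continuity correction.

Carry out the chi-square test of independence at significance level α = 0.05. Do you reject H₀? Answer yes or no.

reject H₀: no

Row totals [33, 43], col totals [30, 46], n=76
χ² = (17−13.03)²/13.03 + (16−19.97)²/19.97 + (13−16.97)²/16.97 + (30−26.03)²/26.03 = 3.5397
df = 1
p-value (upper-tail) = 0.05992
At α=0.05: p ≥ α → fail to reject H₀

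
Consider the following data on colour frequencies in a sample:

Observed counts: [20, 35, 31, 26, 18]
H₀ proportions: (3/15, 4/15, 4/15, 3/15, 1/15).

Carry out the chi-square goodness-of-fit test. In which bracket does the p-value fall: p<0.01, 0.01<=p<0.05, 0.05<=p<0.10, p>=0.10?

p-value bracket: 0.01<=p<0.05

n = 130; E_i = n·p_i = [26.00, 34.67, 34.67, 26.00, 8.67]
χ² = (20−26.00)²/26.00 + (35−34.67)²/34.67 + (31−34.67)²/34.67 + (26−26.00)²/26.00 + (18−8.67)²/8.67 = 11.8269
df = 4
p-value (upper-tail) = 0.01869
→ bracket: 0.01<=p<0.05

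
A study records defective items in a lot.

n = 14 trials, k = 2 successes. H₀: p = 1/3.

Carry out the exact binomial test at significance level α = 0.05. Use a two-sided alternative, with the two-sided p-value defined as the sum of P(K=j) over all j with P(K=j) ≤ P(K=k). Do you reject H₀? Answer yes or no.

Exact binomial: n=14, k=2, p₀=1/3=0.3333
P(X=j) = C(n,j)·p₀^j·(1−p₀)^(n−j); p = Σ P(X=j) over j with P(X=j) ≤ P(X=2)
p-value (two-sided) = 0.16295
At α=0.05: p ≥ α → fail to reject H₀

reject H₀: no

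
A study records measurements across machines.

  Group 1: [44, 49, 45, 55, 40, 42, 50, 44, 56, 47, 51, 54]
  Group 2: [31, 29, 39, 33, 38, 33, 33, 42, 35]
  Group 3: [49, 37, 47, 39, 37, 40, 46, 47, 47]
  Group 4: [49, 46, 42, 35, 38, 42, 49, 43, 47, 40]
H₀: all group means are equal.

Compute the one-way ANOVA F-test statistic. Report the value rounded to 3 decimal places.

Group means [48.08, 34.78, 43.22, 43.10], grand mean 42.750
SSB = Σnᵢ(x̄ᵢ−x̄)² = 916.572; SSW = ΣΣ(x−x̄ᵢ)² = 828.928
MSB = 916.572/3 = 305.5241; MSW = 828.928/36 = 23.0258
F = MSB/MSW = 13.2688
df = (3, 36)

test statistic = 13.269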